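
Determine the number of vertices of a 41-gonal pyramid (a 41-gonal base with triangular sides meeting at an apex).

A pyramid on an n-gon base has one n-gon and n triangles: V = 41 + 1 = 42, E = 2·41 = 82, F = 41 + 1 = 42.

42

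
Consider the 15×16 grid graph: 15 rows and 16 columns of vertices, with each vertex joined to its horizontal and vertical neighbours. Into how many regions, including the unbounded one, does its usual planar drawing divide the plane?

The grid has V = 15·16 = 240 vertices and E = 15·15 + 16·14 = 449 edges.
F = 2 − V + E = 2 − 240 + 449 = 211.

211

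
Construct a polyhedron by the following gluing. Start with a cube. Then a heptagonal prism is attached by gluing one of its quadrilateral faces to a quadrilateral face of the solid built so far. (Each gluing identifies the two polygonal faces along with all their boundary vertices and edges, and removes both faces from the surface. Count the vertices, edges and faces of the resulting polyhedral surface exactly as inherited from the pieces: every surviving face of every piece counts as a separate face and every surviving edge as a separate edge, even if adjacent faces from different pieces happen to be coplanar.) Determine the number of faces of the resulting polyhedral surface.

A cube: V=8, E=12, F=6.
Attach a heptagonal prism (V=14, E=21, F=9) along a 4-gon: merge 4 vertices and 4 edges, delete both glued faces → V=18, E=29, F=13.
Check: V − E + F = 18 − 29 + 13 = 2.

13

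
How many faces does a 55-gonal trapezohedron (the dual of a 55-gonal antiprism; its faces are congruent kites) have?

The n-trapezohedron (dual of the n-antiprism) has V = 2·55 + 2 = 112, E = 4·55 = 220, F = 2·55 = 110.
Check: V − E + F = 112 − 220 + 110 = 2.

110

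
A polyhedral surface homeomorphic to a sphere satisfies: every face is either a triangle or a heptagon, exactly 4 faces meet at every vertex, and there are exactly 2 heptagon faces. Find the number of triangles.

Let x be the number of triangles; then F = 2 + x.
Edge–face incidences: 2E = 7·2 + 3·x = 14 + 3x.
Every vertex has degree 4, so 4V = 2E.
Euler: V − E + F = 2 ⇒ (2E)/4 − E + (2 + x) = 2.
Multiply by 8: 2·(2E) − 4·(2E) + 8·(2 + x) = 16, i.e. 16 + 8x − 2·(14 + 3x) = 16.
Collecting terms: 2x − 12 = 16, so 2x = 28, so x = 14.
Then 2E = 14 + 3·14 = 56, so E = 28, V = 2E/4 = 14, F = 2 + 14 = 16.

14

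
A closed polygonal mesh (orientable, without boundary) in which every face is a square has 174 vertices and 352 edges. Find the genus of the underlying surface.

2

Every face is a square and each edge borders two faces, so 4F = 2·352, giving F = 176.
χ = V − E + F = 174 − 352 + 176 = -2.
For a closed orientable surface χ = 2 − 2g, so g = (2 − (-2))/2 = 2.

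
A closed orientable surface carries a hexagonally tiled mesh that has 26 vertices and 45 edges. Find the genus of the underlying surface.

Every face is a hexagon and each edge borders two faces, so 6F = 2·45, giving F = 15.
χ = V − E + F = 26 − 45 + 15 = -4.
For a closed orientable surface χ = 2 − 2g, so g = (2 − (-4))/2 = 3.

3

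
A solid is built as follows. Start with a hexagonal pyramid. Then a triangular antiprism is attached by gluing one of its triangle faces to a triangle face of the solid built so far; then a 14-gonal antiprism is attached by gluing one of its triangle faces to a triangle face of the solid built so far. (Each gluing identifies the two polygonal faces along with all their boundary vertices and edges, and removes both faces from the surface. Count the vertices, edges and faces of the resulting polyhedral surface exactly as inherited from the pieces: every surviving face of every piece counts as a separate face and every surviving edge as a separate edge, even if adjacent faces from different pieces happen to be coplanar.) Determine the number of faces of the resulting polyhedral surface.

A hexagonal pyramid: V=7, E=12, F=7.
Attach a triangular antiprism (V=6, E=12, F=8) along a 3-gon: merge 3 vertices and 3 edges, delete both glued faces → V=10, E=21, F=13.
Attach a 14-gonal antiprism (V=28, E=56, F=30) along a 3-gon: merge 3 vertices and 3 edges, delete both glued faces → V=35, E=74, F=41.
Check: V − E + F = 35 − 74 + 41 = 2.

41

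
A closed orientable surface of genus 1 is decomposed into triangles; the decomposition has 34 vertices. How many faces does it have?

68

χ = 2 − 2·1 = 0, and every face is a triangle so 3F = 2E.
V − E + F = 0 with E = 3F/2 gives 34 − (3/2 − 1)·F = 0, so F = 68 and E = 102.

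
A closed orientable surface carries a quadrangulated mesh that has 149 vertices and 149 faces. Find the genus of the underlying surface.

1

Every face is a square, so 2E = 4·149 = 596, giving E = 298.
χ = V − E + F = 149 − 298 + 149 = 0.
For a closed orientable surface χ = 2 − 2g, so g = (2 − (0))/2 = 1.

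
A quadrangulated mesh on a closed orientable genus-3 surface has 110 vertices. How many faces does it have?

114

χ = 2 − 2·3 = -4, and every face is a square so 4F = 2E.
V − E + F = -4 with E = 4F/2 gives 110 − (4/2 − 1)·F = -4, so F = 114 and E = 228.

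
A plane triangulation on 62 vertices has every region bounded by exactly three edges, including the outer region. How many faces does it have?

120

In a plane triangulation 3F = 2E and V − E + F = 2, so F = 2V − 4 = 2·62 − 4 = 120.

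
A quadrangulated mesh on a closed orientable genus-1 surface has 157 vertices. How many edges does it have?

314

χ = 2 − 2·1 = 0, and every face is a square so 4F = 2E.
V − E + F = 0 with E = 4F/2 gives 157 − (4/2 − 1)·F = 0, so F = 157 and E = 314.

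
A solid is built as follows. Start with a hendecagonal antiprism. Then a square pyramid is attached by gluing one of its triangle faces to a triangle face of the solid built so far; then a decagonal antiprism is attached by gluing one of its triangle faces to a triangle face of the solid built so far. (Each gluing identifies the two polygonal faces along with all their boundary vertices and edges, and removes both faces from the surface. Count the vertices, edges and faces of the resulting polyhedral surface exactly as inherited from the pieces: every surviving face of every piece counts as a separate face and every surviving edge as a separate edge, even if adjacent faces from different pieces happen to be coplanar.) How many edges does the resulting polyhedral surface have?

86

A hendecagonal antiprism: V=22, E=44, F=24.
Attach a square pyramid (V=5, E=8, F=5) along a 3-gon: merge 3 vertices and 3 edges, delete both glued faces → V=24, E=49, F=27.
Attach a decagonal antiprism (V=20, E=40, F=22) along a 3-gon: merge 3 vertices and 3 edges, delete both glued faces → V=41, E=86, F=47.
Check: V − E + F = 41 − 86 + 47 = 2.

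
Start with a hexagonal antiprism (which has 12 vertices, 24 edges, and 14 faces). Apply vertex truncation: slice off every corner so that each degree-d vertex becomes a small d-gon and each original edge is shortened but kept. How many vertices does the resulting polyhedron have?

Truncation replaces each original edge-end by a new vertex, so V′ = 2E = 48.
Each original edge survives, and each old vertex of degree d contributes d new edges; summing degrees gives Σd = 2E, so E′ = E + 2E = 3E = 72.
Each original face survives and each original vertex becomes one new face: F′ = F + V = 26.

48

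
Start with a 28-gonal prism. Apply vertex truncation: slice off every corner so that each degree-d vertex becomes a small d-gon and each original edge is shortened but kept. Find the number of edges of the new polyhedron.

The base solid has V = 56, E = 84, F = 30.
Truncation replaces each original edge-end by a new vertex, so V′ = 2E = 168.
Each original edge survives, and each old vertex of degree d contributes d new edges; summing degrees gives Σd = 2E, so E′ = E + 2E = 3E = 252.
Each original face survives and each original vertex becomes one new face: F′ = F + V = 86.

252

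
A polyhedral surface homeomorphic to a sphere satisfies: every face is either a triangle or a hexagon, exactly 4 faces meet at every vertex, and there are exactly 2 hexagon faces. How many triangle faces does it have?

12

Let x be the number of triangles; then F = 2 + x.
Edge–face incidences: 2E = 6·2 + 3·x = 12 + 3x.
Every vertex has degree 4, so 4V = 2E.
Euler: V − E + F = 2 ⇒ (2E)/4 − E + (2 + x) = 2.
Multiply by 8: 2·(2E) − 4·(2E) + 8·(2 + x) = 16, i.e. 16 + 8x − 2·(12 + 3x) = 16.
Collecting terms: 2x − 8 = 16, so 2x = 24, so x = 12.
Then 2E = 12 + 3·12 = 48, so E = 24, V = 2E/4 = 12, F = 2 + 12 = 14.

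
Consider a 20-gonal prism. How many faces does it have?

22

A prism on an n-gon has two n-gon bases and n rectangular sides: V = 2·20 = 40, E = 3·20 = 60, F = 20 + 2 = 22.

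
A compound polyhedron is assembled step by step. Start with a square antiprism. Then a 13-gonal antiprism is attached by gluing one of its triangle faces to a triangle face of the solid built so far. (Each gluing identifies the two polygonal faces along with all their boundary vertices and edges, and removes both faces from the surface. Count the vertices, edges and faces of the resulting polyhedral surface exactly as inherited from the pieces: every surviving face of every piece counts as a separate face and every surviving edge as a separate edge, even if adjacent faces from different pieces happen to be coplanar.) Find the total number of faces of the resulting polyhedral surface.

36

A square antiprism: V=8, E=16, F=10.
Attach a 13-gonal antiprism (V=26, E=52, F=28) along a 3-gon: merge 3 vertices and 3 edges, delete both glued faces → V=31, E=65, F=36.
Check: V − E + F = 31 − 65 + 36 = 2.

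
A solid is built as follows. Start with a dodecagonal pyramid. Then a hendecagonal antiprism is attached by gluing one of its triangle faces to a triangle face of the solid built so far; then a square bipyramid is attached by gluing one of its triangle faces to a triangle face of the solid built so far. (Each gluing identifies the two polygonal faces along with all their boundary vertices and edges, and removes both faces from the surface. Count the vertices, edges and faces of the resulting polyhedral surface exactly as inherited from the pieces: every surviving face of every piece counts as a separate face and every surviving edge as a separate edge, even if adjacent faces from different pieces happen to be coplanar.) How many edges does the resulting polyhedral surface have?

A dodecagonal pyramid: V=13, E=24, F=13.
Attach a hendecagonal antiprism (V=22, E=44, F=24) along a 3-gon: merge 3 vertices and 3 edges, delete both glued faces → V=32, E=65, F=35.
Attach a square bipyramid (V=6, E=12, F=8) along a 3-gon: merge 3 vertices and 3 edges, delete both glued faces → V=35, E=74, F=41.
Check: V − E + F = 35 − 74 + 41 = 2.

74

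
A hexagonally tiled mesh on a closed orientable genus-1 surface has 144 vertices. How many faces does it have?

χ = 2 − 2·1 = 0, and every face is a hexagon so 6F = 2E.
V − E + F = 0 with E = 6F/2 gives 144 − (6/2 − 1)·F = 0, so F = 72 and E = 216.

72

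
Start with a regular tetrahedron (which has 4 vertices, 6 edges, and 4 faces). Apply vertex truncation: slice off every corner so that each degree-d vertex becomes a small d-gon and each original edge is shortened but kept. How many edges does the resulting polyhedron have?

18

Truncation replaces each original edge-end by a new vertex, so V′ = 2E = 12.
Each original edge survives, and each old vertex of degree d contributes d new edges; summing degrees gives Σd = 2E, so E′ = E + 2E = 3E = 18.
Each original face survives and each original vertex becomes one new face: F′ = F + V = 8.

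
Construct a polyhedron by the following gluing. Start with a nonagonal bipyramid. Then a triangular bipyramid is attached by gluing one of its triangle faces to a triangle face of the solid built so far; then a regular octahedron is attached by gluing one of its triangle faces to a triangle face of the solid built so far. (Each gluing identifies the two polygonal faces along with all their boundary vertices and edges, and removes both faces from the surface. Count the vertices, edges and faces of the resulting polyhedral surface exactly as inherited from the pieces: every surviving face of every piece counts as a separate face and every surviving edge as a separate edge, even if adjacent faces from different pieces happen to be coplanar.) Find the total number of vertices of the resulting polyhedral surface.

A nonagonal bipyramid: V=11, E=27, F=18.
Attach a triangular bipyramid (V=5, E=9, F=6) along a 3-gon: merge 3 vertices and 3 edges, delete both glued faces → V=13, E=33, F=22.
Attach a regular octahedron (V=6, E=12, F=8) along a 3-gon: merge 3 vertices and 3 edges, delete both glued faces → V=16, E=42, F=28.
Check: V − E + F = 16 − 42 + 28 = 2.

16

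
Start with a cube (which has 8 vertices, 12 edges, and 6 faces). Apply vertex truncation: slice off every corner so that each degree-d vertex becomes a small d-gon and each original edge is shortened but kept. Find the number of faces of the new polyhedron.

14

Truncation replaces each original edge-end by a new vertex, so V′ = 2E = 24.
Each original edge survives, and each old vertex of degree d contributes d new edges; summing degrees gives Σd = 2E, so E′ = E + 2E = 3E = 36.
Each original face survives and each original vertex becomes one new face: F′ = F + V = 14.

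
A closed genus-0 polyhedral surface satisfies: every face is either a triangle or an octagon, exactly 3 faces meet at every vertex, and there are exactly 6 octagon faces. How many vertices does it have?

24

Let x be the number of triangles; then F = 6 + x.
Edge–face incidences: 2E = 8·6 + 3·x = 48 + 3x.
Every vertex has degree 3, so 3V = 2E.
Euler: V − E + F = 2 ⇒ (2E)/3 − E + (6 + x) = 2.
Multiply by 6: 2·(2E) − 3·(2E) + 6·(6 + x) = 12, i.e. 36 + 6x − (48 + 3x) = 12.
Collecting terms: 3x − 12 = 12, so 3x = 24, so x = 8.
Then 2E = 48 + 3·8 = 72, so E = 36, V = 2E/3 = 24, F = 6 + 8 = 14.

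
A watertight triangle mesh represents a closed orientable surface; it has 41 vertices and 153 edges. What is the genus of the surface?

Every face is a triangle and each edge borders two faces, so 3F = 2·153, giving F = 102.
χ = V − E + F = 41 − 153 + 102 = -10.
For a closed orientable surface χ = 2 − 2g, so g = (2 − (-10))/2 = 6.

6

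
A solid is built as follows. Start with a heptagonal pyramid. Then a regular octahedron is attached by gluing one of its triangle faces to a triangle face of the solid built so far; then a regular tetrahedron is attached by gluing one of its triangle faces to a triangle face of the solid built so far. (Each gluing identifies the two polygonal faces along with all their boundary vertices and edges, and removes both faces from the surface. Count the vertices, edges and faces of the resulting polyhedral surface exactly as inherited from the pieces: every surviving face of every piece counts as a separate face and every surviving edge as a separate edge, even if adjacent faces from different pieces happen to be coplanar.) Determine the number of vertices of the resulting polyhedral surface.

A heptagonal pyramid: V=8, E=14, F=8.
Attach a regular octahedron (V=6, E=12, F=8) along a 3-gon: merge 3 vertices and 3 edges, delete both glued faces → V=11, E=23, F=14.
Attach a regular tetrahedron (V=4, E=6, F=4) along a 3-gon: merge 3 vertices and 3 edges, delete both glued faces → V=12, E=26, F=16.
Check: V − E + F = 12 − 26 + 16 = 2.

12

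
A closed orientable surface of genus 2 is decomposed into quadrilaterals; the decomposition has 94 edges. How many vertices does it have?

χ = 2 − 2·2 = -2, and every face is a square so 4F = 2E.
F = 2E/4 = 47. Then V = -2 + E − F = -2 + 94 − 47 = 45.

45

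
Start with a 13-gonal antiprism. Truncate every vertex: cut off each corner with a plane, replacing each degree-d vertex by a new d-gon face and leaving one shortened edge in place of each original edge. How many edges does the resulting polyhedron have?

156

The base solid has V = 26, E = 52, F = 28.
Truncation replaces each original edge-end by a new vertex, so V′ = 2E = 104.
Each original edge survives, and each old vertex of degree d contributes d new edges; summing degrees gives Σd = 2E, so E′ = E + 2E = 3E = 156.
Each original face survives and each original vertex becomes one new face: F′ = F + V = 54.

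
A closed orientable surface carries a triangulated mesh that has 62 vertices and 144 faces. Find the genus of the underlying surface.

6

Every face is a triangle, so 2E = 3·144 = 432, giving E = 216.
χ = V − E + F = 62 − 216 + 144 = -10.
For a closed orientable surface χ = 2 − 2g, so g = (2 − (-10))/2 = 6.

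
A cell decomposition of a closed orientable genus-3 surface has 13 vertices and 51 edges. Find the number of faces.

For a closed orientable surface of genus 3, χ = 2 − 2·3 = -4.
F = -4 − V + E = -4 − 13 + 51 = 34.

34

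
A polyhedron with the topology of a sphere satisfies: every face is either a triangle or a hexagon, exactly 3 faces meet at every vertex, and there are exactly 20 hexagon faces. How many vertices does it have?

Let x be the number of triangles; then F = 20 + x.
Edge–face incidences: 2E = 6·20 + 3·x = 120 + 3x.
Every vertex has degree 3, so 3V = 2E.
Euler: V − E + F = 2 ⇒ (2E)/3 − E + (20 + x) = 2.
Multiply by 6: 2·(2E) − 3·(2E) + 6·(20 + x) = 12, i.e. 120 + 6x − (120 + 3x) = 12.
Collecting terms: 3x = 12, so x = 4.
Then 2E = 120 + 3·4 = 132, so E = 66, V = 2E/3 = 44, F = 20 + 4 = 24.

44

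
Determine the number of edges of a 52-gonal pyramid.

104

A pyramid on an n-gon base has one n-gon and n triangles: V = 52 + 1 = 53, E = 2·52 = 104, F = 52 + 1 = 53.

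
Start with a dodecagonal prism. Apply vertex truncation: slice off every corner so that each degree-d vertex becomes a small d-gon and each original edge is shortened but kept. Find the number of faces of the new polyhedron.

38

The base solid has V = 24, E = 36, F = 14.
Truncation replaces each original edge-end by a new vertex, so V′ = 2E = 72.
Each original edge survives, and each old vertex of degree d contributes d new edges; summing degrees gives Σd = 2E, so E′ = E + 2E = 3E = 108.
Each original face survives and each original vertex becomes one new face: F′ = F + V = 38.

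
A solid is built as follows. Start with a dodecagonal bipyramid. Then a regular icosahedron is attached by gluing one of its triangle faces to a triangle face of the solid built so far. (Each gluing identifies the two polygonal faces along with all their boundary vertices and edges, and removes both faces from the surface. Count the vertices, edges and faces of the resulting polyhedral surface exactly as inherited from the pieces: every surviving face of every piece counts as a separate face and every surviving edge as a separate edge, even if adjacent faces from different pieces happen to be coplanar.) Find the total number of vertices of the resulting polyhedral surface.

23

A dodecagonal bipyramid: V=14, E=36, F=24.
Attach a regular icosahedron (V=12, E=30, F=20) along a 3-gon: merge 3 vertices and 3 edges, delete both glued faces → V=23, E=63, F=42.
Check: V − E + F = 23 − 63 + 42 = 2.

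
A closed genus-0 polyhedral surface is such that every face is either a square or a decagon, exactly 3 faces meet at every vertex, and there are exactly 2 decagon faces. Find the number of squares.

Let x be the number of squares; then F = 2 + x.
Edge–face incidences: 2E = 10·2 + 4·x = 20 + 4x.
Every vertex has degree 3, so 3V = 2E.
Euler: V − E + F = 2 ⇒ (2E)/3 − E + (2 + x) = 2.
Multiply by 6: 2·(2E) − 3·(2E) + 6·(2 + x) = 12, i.e. 12 + 6x − (20 + 4x) = 12.
Collecting terms: 2x − 8 = 12, so 2x = 20, so x = 10.
Then 2E = 20 + 4·10 = 60, so E = 30, V = 2E/3 = 20, F = 2 + 10 = 12.

10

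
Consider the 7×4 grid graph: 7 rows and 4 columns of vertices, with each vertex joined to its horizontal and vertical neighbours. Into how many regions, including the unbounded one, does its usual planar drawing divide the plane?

The grid has V = 7·4 = 28 vertices and E = 7·3 + 4·6 = 45 edges.
F = 2 − V + E = 2 − 28 + 45 = 19.

19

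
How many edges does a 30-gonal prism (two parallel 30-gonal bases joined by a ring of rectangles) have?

90

A prism on an n-gon has two n-gon bases and n rectangular sides: V = 2·30 = 60, E = 3·30 = 90, F = 30 + 2 = 32.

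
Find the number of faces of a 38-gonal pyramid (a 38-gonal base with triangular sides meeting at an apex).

A pyramid on an n-gon base has one n-gon and n triangles: V = 38 + 1 = 39, E = 2·38 = 76, F = 38 + 1 = 39.

39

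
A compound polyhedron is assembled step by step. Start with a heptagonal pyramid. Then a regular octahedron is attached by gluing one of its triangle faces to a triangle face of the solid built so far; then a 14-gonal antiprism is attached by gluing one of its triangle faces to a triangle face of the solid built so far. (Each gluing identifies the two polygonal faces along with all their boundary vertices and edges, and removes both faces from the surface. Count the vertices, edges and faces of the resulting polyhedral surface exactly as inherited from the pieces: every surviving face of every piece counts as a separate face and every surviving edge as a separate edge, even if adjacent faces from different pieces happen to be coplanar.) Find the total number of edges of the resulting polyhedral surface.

A heptagonal pyramid: V=8, E=14, F=8.
Attach a regular octahedron (V=6, E=12, F=8) along a 3-gon: merge 3 vertices and 3 edges, delete both glued faces → V=11, E=23, F=14.
Attach a 14-gonal antiprism (V=28, E=56, F=30) along a 3-gon: merge 3 vertices and 3 edges, delete both glued faces → V=36, E=76, F=42.
Check: V − E + F = 36 − 76 + 42 = 2.

76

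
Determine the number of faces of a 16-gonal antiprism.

An antiprism on an n-gon has two n-gon caps and 2n triangles: V = 2·16 = 32, E = 4·16 = 64, F = 2·16 + 2 = 34.

34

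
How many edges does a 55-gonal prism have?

165

A prism on an n-gon has two n-gon bases and n rectangular sides: V = 2·55 = 110, E = 3·55 = 165, F = 55 + 2 = 57.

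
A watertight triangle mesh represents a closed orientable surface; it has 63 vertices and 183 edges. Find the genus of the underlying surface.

Every face is a triangle and each edge borders two faces, so 3F = 2·183, giving F = 122.
χ = V − E + F = 63 − 183 + 122 = 2.
For a closed orientable surface χ = 2 − 2g, so g = (2 − (2))/2 = 0.

0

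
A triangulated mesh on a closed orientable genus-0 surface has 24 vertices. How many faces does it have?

44

χ = 2 − 2·0 = 2, and every face is a triangle so 3F = 2E.
V − E + F = 2 with E = 3F/2 gives 24 − (3/2 − 1)·F = 2, so F = 44 and E = 66.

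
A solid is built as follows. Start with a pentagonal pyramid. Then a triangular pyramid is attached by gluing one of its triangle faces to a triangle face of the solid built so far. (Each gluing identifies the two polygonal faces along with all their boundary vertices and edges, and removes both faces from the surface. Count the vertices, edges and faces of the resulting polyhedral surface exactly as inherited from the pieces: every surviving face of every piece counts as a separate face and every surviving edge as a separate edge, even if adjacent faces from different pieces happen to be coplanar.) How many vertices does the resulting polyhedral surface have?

7

A pentagonal pyramid: V=6, E=10, F=6.
Attach a triangular pyramid (V=4, E=6, F=4) along a 3-gon: merge 3 vertices and 3 edges, delete both glued faces → V=7, E=13, F=8.
Check: V − E + F = 7 − 13 + 8 = 2.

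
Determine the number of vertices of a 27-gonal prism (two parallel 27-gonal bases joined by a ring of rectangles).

54

A prism on an n-gon has two n-gon bases and n rectangular sides: V = 2·27 = 54, E = 3·27 = 81, F = 27 + 2 = 29.
Check: V − E + F = 54 − 81 + 29 = 2.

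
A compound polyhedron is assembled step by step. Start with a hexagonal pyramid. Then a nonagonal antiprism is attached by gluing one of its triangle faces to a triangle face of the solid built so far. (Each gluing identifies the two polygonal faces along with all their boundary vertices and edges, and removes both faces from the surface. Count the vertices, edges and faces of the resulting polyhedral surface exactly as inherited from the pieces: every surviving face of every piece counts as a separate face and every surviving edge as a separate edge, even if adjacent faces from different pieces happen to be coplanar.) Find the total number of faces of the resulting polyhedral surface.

A hexagonal pyramid: V=7, E=12, F=7.
Attach a nonagonal antiprism (V=18, E=36, F=20) along a 3-gon: merge 3 vertices and 3 edges, delete both glued faces → V=22, E=45, F=25.
Check: V − E + F = 22 − 45 + 25 = 2.

25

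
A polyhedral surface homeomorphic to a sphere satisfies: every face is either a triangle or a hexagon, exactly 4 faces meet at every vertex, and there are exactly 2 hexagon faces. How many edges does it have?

Let x be the number of triangles; then F = 2 + x.
Edge–face incidences: 2E = 6·2 + 3·x = 12 + 3x.
Every vertex has degree 4, so 4V = 2E.
Euler: V − E + F = 2 ⇒ (2E)/4 − E + (2 + x) = 2.
Multiply by 8: 2·(2E) − 4·(2E) + 8·(2 + x) = 16, i.e. 16 + 8x − 2·(12 + 3x) = 16.
Collecting terms: 2x − 8 = 16, so 2x = 24, so x = 12.
Then 2E = 12 + 3·12 = 48, so E = 24, V = 2E/4 = 12, F = 2 + 12 = 14.

24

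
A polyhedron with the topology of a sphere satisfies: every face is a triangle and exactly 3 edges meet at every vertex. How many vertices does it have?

Each face has 3 edges and each edge borders two faces, so 2E = 3F.
Each vertex has degree 3, so 3V = 2E and hence V = 3F/3.
Euler: V − E + F = 2 ⇒ (3F/3) − (3F/2) + F = 2.
Multiply by 6: (6 − 9 + 6)F = 12, i.e. 3F = 12.
So F = 4, E = 3·4/2 = 6, V = 3·4/3 = 4.

4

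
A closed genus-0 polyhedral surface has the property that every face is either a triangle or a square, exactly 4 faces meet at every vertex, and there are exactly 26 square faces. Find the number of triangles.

8

Let x be the number of triangles; then F = 26 + x.
Edge–face incidences: 2E = 4·26 + 3·x = 104 + 3x.
Every vertex has degree 4, so 4V = 2E.
Euler: V − E + F = 2 ⇒ (2E)/4 − E + (26 + x) = 2.
Multiply by 8: 2·(2E) − 4·(2E) + 8·(26 + x) = 16, i.e. 208 + 8x − 2·(104 + 3x) = 16.
Collecting terms: 2x = 16, so x = 8.
Then 2E = 104 + 3·8 = 128, so E = 64, V = 2E/4 = 32, F = 26 + 8 = 34.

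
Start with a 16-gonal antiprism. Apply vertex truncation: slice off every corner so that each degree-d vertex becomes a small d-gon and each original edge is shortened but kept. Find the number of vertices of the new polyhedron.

128

The base solid has V = 32, E = 64, F = 34.
Truncation replaces each original edge-end by a new vertex, so V′ = 2E = 128.
Each original edge survives, and each old vertex of degree d contributes d new edges; summing degrees gives Σd = 2E, so E′ = E + 2E = 3E = 192.
Each original face survives and each original vertex becomes one new face: F′ = F + V = 66.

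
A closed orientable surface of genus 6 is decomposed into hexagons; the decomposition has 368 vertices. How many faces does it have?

189

χ = 2 − 2·6 = -10, and every face is a hexagon so 6F = 2E.
V − E + F = -10 with E = 6F/2 gives 368 − (6/2 − 1)·F = -10, so F = 189 and E = 567.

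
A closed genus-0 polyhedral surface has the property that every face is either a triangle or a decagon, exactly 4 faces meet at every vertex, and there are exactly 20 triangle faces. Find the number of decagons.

2

Let x be the number of decagons; then F = 20 + x.
Edge–face incidences: 2E = 3·20 + 10·x = 60 + 10x.
Every vertex has degree 4, so 4V = 2E.
Euler: V − E + F = 2 ⇒ (2E)/4 − E + (20 + x) = 2.
Multiply by 8: 2·(2E) − 4·(2E) + 8·(20 + x) = 16, i.e. 160 + 8x − 2·(60 + 10x) = 16.
Collecting terms: −12x + 40 = 16, so −12x = −24, so x = 2.
Then 2E = 60 + 10·2 = 80, so E = 40, V = 2E/4 = 20, F = 20 + 2 = 22.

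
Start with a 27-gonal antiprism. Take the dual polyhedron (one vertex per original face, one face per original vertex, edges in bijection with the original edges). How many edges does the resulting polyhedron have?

108

The base solid has V = 54, E = 108, F = 56.
The dual swaps V and F and preserves E: V′ = F = 56, E′ = E = 108, F′ = V = 54.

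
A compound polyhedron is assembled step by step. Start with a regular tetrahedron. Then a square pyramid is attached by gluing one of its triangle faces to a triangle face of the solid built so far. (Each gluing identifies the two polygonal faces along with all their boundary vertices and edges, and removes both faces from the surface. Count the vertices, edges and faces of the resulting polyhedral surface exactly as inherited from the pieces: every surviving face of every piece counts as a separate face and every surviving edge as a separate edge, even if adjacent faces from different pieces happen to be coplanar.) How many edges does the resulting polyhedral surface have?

11

A regular tetrahedron: V=4, E=6, F=4.
Attach a square pyramid (V=5, E=8, F=5) along a 3-gon: merge 3 vertices and 3 edges, delete both glued faces → V=6, E=11, F=7.
Check: V − E + F = 6 − 11 + 7 = 2.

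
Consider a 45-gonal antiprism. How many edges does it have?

180

An antiprism on an n-gon has two n-gon caps and 2n triangles: V = 2·45 = 90, E = 4·45 = 180, F = 2·45 + 2 = 92.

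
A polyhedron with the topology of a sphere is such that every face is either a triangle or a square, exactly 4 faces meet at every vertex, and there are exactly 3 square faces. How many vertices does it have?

9

Let x be the number of triangles; then F = 3 + x.
Edge–face incidences: 2E = 4·3 + 3·x = 12 + 3x.
Every vertex has degree 4, so 4V = 2E.
Euler: V − E + F = 2 ⇒ (2E)/4 − E + (3 + x) = 2.
Multiply by 8: 2·(2E) − 4·(2E) + 8·(3 + x) = 16, i.e. 24 + 8x − 2·(12 + 3x) = 16.
Collecting terms: 2x = 16, so x = 8.
Then 2E = 12 + 3·8 = 36, so E = 18, V = 2E/4 = 9, F = 3 + 8 = 11.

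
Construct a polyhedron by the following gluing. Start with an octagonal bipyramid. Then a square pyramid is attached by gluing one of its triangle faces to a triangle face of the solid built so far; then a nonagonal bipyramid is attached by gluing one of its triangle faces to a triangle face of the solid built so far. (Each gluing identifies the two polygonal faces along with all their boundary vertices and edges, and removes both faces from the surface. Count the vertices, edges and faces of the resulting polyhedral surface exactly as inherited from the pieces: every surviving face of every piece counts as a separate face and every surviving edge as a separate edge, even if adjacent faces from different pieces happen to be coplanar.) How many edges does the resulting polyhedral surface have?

An octagonal bipyramid: V=10, E=24, F=16.
Attach a square pyramid (V=5, E=8, F=5) along a 3-gon: merge 3 vertices and 3 edges, delete both glued faces → V=12, E=29, F=19.
Attach a nonagonal bipyramid (V=11, E=27, F=18) along a 3-gon: merge 3 vertices and 3 edges, delete both glued faces → V=20, E=53, F=35.
Check: V − E + F = 20 − 53 + 35 = 2.

53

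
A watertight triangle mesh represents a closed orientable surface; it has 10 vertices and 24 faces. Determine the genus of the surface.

2

Every face is a triangle, so 2E = 3·24 = 72, giving E = 36.
χ = V − E + F = 10 − 36 + 24 = -2.
For a closed orientable surface χ = 2 − 2g, so g = (2 − (-2))/2 = 2.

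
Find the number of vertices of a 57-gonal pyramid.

A pyramid on an n-gon base has one n-gon and n triangles: V = 57 + 1 = 58, E = 2·57 = 114, F = 57 + 1 = 58.
Check: V − E + F = 58 − 114 + 58 = 2.

58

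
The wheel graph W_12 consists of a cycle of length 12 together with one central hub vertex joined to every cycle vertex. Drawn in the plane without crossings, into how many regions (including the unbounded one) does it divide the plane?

13

W_12 has V = 12 + 1 = 13 vertices and E = 2·12 = 24 edges.
By Euler's formula F = 2 − V + E = 2 − 13 + 24 = 13.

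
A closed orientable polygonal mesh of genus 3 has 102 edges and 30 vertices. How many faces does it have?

68

For a closed orientable surface of genus 3, χ = 2 − 2·3 = -4.
F = -4 − V + E = -4 − 30 + 102 = 68.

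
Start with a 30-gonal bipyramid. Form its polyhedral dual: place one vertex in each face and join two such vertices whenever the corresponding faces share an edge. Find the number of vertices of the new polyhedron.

60

The base solid has V = 32, E = 90, F = 60.
The dual swaps V and F and preserves E: V′ = F = 60, E′ = E = 90, F′ = V = 32.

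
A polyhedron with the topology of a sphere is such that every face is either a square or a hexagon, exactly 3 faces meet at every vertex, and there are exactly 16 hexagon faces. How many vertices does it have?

Let x be the number of squares; then F = 16 + x.
Edge–face incidences: 2E = 6·16 + 4·x = 96 + 4x.
Every vertex has degree 3, so 3V = 2E.
Euler: V − E + F = 2 ⇒ (2E)/3 − E + (16 + x) = 2.
Multiply by 6: 2·(2E) − 3·(2E) + 6·(16 + x) = 12, i.e. 96 + 6x − (96 + 4x) = 12.
Collecting terms: 2x = 12, so x = 6.
Then 2E = 96 + 4·6 = 120, so E = 60, V = 2E/3 = 40, F = 16 + 6 = 22.

40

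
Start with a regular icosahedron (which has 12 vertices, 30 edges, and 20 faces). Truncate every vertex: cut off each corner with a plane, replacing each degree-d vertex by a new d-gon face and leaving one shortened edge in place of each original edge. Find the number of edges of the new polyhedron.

90

Truncation replaces each original edge-end by a new vertex, so V′ = 2E = 60.
Each original edge survives, and each old vertex of degree d contributes d new edges; summing degrees gives Σd = 2E, so E′ = E + 2E = 3E = 90.
Each original face survives and each original vertex becomes one new face: F′ = F + V = 32.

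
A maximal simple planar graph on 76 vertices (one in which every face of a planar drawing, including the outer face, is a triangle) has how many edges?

222

In a plane triangulation 3F = 2E and V − E + F = 2, so E = 3V − 6 = 3·76 − 6 = 222.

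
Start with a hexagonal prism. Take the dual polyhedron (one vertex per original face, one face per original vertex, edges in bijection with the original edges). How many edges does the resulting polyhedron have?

The base solid has V = 12, E = 18, F = 8.
The dual swaps V and F and preserves E: V′ = F = 8, E′ = E = 18, F′ = V = 12.

18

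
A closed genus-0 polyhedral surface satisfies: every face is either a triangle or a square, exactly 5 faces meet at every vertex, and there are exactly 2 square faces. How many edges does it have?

Let x be the number of triangles; then F = 2 + x.
Edge–face incidences: 2E = 4·2 + 3·x = 8 + 3x.
Every vertex has degree 5, so 5V = 2E.
Euler: V − E + F = 2 ⇒ (2E)/5 − E + (2 + x) = 2.
Multiply by 10: 2·(2E) − 5·(2E) + 10·(2 + x) = 20, i.e. 20 + 10x − 3·(8 + 3x) = 20.
Collecting terms: x − 4 = 20, so x = 24.
Then 2E = 8 + 3·24 = 80, so E = 40, V = 2E/5 = 16, F = 2 + 24 = 26.

40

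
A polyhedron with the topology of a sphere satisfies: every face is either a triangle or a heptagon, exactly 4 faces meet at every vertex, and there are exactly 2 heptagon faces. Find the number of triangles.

Let x be the number of triangles; then F = 2 + x.
Edge–face incidences: 2E = 7·2 + 3·x = 14 + 3x.
Every vertex has degree 4, so 4V = 2E.
Euler: V − E + F = 2 ⇒ (2E)/4 − E + (2 + x) = 2.
Multiply by 8: 2·(2E) − 4·(2E) + 8·(2 + x) = 16, i.e. 16 + 8x − 2·(14 + 3x) = 16.
Collecting terms: 2x − 12 = 16, so 2x = 28, so x = 14.
Then 2E = 14 + 3·14 = 56, so E = 28, V = 2E/4 = 14, F = 2 + 14 = 16.

14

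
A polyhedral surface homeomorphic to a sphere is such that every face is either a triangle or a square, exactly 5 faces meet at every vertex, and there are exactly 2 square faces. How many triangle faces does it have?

24

Let x be the number of triangles; then F = 2 + x.
Edge–face incidences: 2E = 4·2 + 3·x = 8 + 3x.
Every vertex has degree 5, so 5V = 2E.
Euler: V − E + F = 2 ⇒ (2E)/5 − E + (2 + x) = 2.
Multiply by 10: 2·(2E) − 5·(2E) + 10·(2 + x) = 20, i.e. 20 + 10x − 3·(8 + 3x) = 20.
Collecting terms: x − 4 = 20, so x = 24.
Then 2E = 8 + 3·24 = 80, so E = 40, V = 2E/5 = 16, F = 2 + 24 = 26.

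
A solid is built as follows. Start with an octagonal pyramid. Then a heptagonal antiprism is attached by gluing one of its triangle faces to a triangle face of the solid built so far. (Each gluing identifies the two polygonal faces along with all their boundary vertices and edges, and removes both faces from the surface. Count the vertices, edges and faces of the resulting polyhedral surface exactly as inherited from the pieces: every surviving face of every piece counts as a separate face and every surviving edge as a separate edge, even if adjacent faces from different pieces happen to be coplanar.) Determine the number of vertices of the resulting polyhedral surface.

20

An octagonal pyramid: V=9, E=16, F=9.
Attach a heptagonal antiprism (V=14, E=28, F=16) along a 3-gon: merge 3 vertices and 3 edges, delete both glued faces → V=20, E=41, F=23.
Check: V − E + F = 20 − 41 + 23 = 2.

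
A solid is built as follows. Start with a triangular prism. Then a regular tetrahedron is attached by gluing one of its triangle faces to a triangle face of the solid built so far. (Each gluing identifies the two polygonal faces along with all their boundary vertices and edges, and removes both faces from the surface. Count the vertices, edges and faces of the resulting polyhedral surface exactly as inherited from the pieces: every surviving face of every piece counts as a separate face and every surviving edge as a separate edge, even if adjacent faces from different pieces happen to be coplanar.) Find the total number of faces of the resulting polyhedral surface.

7

A triangular prism: V=6, E=9, F=5.
Attach a regular tetrahedron (V=4, E=6, F=4) along a 3-gon: merge 3 vertices and 3 edges, delete both glued faces → V=7, E=12, F=7.
Check: V − E + F = 7 − 12 + 7 = 2.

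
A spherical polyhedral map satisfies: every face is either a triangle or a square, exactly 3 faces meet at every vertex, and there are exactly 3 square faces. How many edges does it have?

Let x be the number of triangles; then F = 3 + x.
Edge–face incidences: 2E = 4·3 + 3·x = 12 + 3x.
Every vertex has degree 3, so 3V = 2E.
Euler: V − E + F = 2 ⇒ (2E)/3 − E + (3 + x) = 2.
Multiply by 6: 2·(2E) − 3·(2E) + 6·(3 + x) = 12, i.e. 18 + 6x − (12 + 3x) = 12.
Collecting terms: 3x + 6 = 12, so 3x = 6, so x = 2.
Then 2E = 12 + 3·2 = 18, so E = 9, V = 2E/3 = 6, F = 3 + 2 = 5.

9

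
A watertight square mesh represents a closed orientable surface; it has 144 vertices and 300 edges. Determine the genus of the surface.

Every face is a square and each edge borders two faces, so 4F = 2·300, giving F = 150.
χ = V − E + F = 144 − 300 + 150 = -6.
For a closed orientable surface χ = 2 − 2g, so g = (2 − (-6))/2 = 4.

4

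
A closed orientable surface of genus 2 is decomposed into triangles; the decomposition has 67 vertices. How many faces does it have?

χ = 2 − 2·2 = -2, and every face is a triangle so 3F = 2E.
V − E + F = -2 with E = 3F/2 gives 67 − (3/2 − 1)·F = -2, so F = 138 and E = 207.

138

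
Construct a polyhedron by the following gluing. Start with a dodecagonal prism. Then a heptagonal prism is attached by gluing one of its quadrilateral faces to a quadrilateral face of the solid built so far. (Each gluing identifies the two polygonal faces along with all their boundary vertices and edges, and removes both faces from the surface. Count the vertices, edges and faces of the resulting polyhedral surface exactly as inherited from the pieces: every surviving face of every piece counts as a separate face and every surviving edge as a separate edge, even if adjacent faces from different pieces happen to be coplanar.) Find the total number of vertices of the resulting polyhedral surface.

34

A dodecagonal prism: V=24, E=36, F=14.
Attach a heptagonal prism (V=14, E=21, F=9) along a 4-gon: merge 4 vertices and 4 edges, delete both glued faces → V=34, E=53, F=21.
Check: V − E + F = 34 − 53 + 21 = 2.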